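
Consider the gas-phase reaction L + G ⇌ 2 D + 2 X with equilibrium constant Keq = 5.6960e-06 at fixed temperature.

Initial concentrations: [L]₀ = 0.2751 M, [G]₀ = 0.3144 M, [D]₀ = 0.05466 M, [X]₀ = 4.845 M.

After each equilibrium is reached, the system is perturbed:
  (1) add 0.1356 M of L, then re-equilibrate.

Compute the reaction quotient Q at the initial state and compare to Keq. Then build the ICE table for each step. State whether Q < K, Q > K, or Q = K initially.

Q₀ = 0.8109; Q > K (proceeds reverse)

Q₀ = 0.8109 vs Keq = 5.6960e-06 ⇒ Q>K, reverse
Step 1:
                  L         G         D         X
  I          0.2751    0.3144   0.05466     4.845
  C         0.02725   0.02725   -0.0545   -0.0545
  E          0.3023    0.3416 1.6012e-04     4.791
  solve Keq expr → x = -0.02725; check Q = 5.6960e-06
Then add 0.1356 M of L.
Step 2:
                  L         G         D         X
  I          0.4379    0.3416 1.6012e-04     4.791
  C       -1.6290e-05 -1.6290e-05 3.2580e-05 3.2580e-05
  E          0.4379    0.3416 1.9270e-04     4.791
  solve Keq expr → x = 1.6290e-05; check Q = 5.6960e-06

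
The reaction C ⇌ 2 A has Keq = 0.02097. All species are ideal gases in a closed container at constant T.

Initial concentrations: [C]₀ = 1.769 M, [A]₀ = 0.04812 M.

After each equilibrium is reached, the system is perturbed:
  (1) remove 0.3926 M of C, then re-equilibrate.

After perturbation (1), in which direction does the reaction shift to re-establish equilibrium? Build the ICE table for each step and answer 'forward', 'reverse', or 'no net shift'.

Direction: reverse

Q₀ = 0.001309 vs Keq = 0.02097 ⇒ Q<K, forward
Step 1:
                    C           A
  init          1.769     0.04812
  Δ          -0.07031      0.1406
  eq            1.699      0.1887
  solve Keq expr → x = 0.07031; check Q = 0.02097
Then remove 0.3926 M of C.
Step 2:
                    C           A
  init          1.306      0.1887
  Δ           0.01126    -0.02253
  eq            1.317      0.1662
  solve Keq expr → x = -0.01126; check Q = 0.02097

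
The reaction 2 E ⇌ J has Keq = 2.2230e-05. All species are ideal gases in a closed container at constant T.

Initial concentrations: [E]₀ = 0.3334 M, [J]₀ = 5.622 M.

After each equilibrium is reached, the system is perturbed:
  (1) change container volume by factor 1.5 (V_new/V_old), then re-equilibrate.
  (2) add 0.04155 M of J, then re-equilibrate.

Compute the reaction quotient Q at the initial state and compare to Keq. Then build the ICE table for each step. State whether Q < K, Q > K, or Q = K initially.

Q₀ = 50.58; Q > K (proceeds reverse)

Q₀ = 50.58 vs Keq = 2.2230e-05 ⇒ Q>K, reverse
Step 1:
                   E          J
  init        0.3334      5.622
  Δ            11.24     -5.619
  eq           11.57   0.002977
  solve Keq expr → x = -5.619; check Q = 2.2230e-05
Then change container volume by factor 1.5 (V_new/V_old).
Step 2:
                   E          J
  init         7.714   0.001984
  Δ         0.001322 -6.6100e-04
  eq           7.716   0.001323
  solve Keq expr → x = -6.6100e-04; check Q = 2.2230e-05
Then add 0.04155 M of J.
Step 3:
                   E          J
  init         7.716    0.04287
  Δ          0.08304   -0.04152
  eq           7.799   0.001352
  solve Keq expr → x = -0.04152; check Q = 2.2230e-05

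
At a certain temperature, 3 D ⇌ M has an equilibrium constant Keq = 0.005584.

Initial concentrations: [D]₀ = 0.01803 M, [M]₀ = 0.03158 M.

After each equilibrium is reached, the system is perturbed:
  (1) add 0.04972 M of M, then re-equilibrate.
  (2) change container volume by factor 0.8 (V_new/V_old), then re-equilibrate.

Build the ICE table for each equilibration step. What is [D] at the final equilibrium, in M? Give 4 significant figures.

Q₀ = 5388 vs Keq = 0.005584 ⇒ Q>K, reverse
Step 1:
                   D          M
  init       0.01803    0.03158
  Δ          0.09472   -0.03157
  eq          0.1127 8.0029e-06
  solve Keq expr → x = -0.03157; check Q = 0.005584
Then add 0.04972 M of M.
Step 2:
                   D          M
  init        0.1127    0.04973
  Δ           0.1489   -0.04963
  eq          0.2616 1.0000e-04
  solve Keq expr → x = -0.04963; check Q = 0.005584
Then change container volume by factor 0.8 (V_new/V_old).
Step 3:
                   D          M
  init         0.327 1.2500e-04
  Δ       -2.0981e-04 6.9938e-05
  eq          0.3268 1.9494e-04
  solve Keq expr → x = 6.9938e-05; check Q = 0.005584

[D]_eq = 0.3268 M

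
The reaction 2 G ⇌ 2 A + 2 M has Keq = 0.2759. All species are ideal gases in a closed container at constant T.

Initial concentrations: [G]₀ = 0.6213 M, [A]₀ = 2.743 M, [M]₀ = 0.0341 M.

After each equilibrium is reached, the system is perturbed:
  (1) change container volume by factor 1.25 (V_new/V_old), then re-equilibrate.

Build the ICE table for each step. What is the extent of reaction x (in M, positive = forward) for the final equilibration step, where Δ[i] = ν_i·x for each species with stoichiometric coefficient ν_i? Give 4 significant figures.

Q₀ = 0.02267 vs Keq = 0.2759 ⇒ Q<K, forward
Step 1:
                   G          A          M
  Initial     0.6213      2.743     0.0341
  Change    -0.06905    0.06905    0.06905
  Equil       0.5522      2.812     0.1032
  solve Keq expr → x = 0.03453; check Q = 0.2759
Then change container volume by factor 1.25 (V_new/V_old).
Step 2:
                   G          A          M
  Initial     0.4418       2.25    0.08252
  Change    -0.01615    0.01615    0.01615
  Equil       0.4256      2.266    0.09867
  solve Keq expr → x = 0.008076; check Q = 0.2759

x = 0.008076 M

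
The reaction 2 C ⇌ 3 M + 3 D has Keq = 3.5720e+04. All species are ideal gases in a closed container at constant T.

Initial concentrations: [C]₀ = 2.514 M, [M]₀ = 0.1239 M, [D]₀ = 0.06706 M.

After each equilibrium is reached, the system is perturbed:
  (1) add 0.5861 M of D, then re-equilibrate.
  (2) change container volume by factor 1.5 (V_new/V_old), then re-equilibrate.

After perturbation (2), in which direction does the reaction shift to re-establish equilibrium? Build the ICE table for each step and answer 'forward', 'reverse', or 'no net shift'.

Q₀ = 9.0756e-08 vs Keq = 3.5720e+04 ⇒ Q<K, forward
Step 1:
                    C           M           D
  Initial       2.514      0.1239     0.06706
  Change       -2.283       3.425       3.425
  Equil        0.2308       3.549       3.492
  solve Keq expr → x = 1.142; check Q = 3.5720e+04
Then add 0.5861 M of D.
Step 2:
                    C           M           D
  Initial      0.2308       3.549       4.078
  Change      0.04516    -0.06774    -0.06774
  Equil         0.276       3.481        4.01
  solve Keq expr → x = -0.02258; check Q = 3.5720e+04
Then change container volume by factor 1.5 (V_new/V_old).
Step 3:
                    C           M           D
  Initial       0.184       2.321       2.673
  Change     -0.08841      0.1326      0.1326
  Equil       0.09557       2.453       2.806
  solve Keq expr → x = 0.0442; check Q = 3.5720e+04

Direction: forward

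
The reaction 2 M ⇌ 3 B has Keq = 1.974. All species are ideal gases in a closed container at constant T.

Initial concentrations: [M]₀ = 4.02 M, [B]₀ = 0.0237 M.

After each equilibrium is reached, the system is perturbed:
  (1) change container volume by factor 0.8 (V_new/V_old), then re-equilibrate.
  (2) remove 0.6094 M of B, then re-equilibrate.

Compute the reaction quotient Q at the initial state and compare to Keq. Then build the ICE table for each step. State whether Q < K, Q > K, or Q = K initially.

Q₀ = 8.2375e-07 vs Keq = 1.974 ⇒ Q<K, forward
Step 1:
                    M           B
  I              4.02      0.0237
  C            -1.523       2.285
  E             2.497       2.309
  solve Keq expr → x = 0.7617; check Q = 1.974
Then change container volume by factor 0.8 (V_new/V_old).
Step 2:
                    M           B
  I             3.121       2.886
  C           0.09997       -0.15
  E             3.221       2.736
  solve Keq expr → x = -0.04998; check Q = 1.974
Then remove 0.6094 M of B.
Step 3:
                    M           B
  I             3.221       2.126
  C           -0.2937      0.4405
  E             2.927       2.567
  solve Keq expr → x = 0.1468; check Q = 1.974

Q₀ = 8.2375e-07; Q < K (proceeds forward)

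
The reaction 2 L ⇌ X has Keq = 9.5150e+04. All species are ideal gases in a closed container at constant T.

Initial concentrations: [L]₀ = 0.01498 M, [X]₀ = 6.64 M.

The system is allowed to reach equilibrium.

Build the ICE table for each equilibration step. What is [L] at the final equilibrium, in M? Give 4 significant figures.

Q₀ = 2.9590e+04 vs Keq = 9.5150e+04 ⇒ Q<K, forward
Step 1:
                    L           X
  I           0.01498        6.64
  C         -0.006624    0.003312
  E          0.008356       6.643
  solve Keq expr → x = 0.003312; check Q = 9.5150e+04

[L]_eq = 0.008356 M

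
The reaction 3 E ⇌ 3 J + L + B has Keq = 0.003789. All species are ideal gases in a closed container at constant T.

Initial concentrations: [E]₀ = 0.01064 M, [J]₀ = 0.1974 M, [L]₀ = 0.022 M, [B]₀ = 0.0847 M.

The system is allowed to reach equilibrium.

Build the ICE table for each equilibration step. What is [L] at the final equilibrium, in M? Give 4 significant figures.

Q₀ = 11.9 vs Keq = 0.003789 ⇒ Q>K, reverse
Step 1:
                  E         J         L         B
  I         0.01064    0.1974     0.022    0.0847
  C         0.05225  -0.05225  -0.01742  -0.01742
  E         0.06289    0.1451  0.004582   0.06728
  solve Keq expr → x = -0.01742; check Q = 0.003789

[L]_eq = 0.004582 M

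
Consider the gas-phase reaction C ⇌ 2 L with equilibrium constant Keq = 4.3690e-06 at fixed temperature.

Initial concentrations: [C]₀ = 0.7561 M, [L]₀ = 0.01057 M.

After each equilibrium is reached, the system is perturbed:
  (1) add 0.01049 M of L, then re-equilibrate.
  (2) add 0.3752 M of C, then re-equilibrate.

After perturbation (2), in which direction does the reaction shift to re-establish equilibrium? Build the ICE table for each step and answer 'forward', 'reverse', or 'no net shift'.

Q₀ = 1.4776e-04 vs Keq = 4.3690e-06 ⇒ Q>K, reverse
Step 1:
                   C          L
  Initial     0.7561    0.01057
  Change    0.004374  -0.008747
  Equil       0.7605   0.001823
  solve Keq expr → x = -0.004374; check Q = 4.3690e-06
Then add 0.01049 M of L.
Step 2:
                   C          L
  Initial     0.7605    0.01231
  Change    0.005242   -0.01048
  Equil       0.7657   0.001829
  solve Keq expr → x = -0.005242; check Q = 4.3690e-06
Then add 0.3752 M of C.
Step 3:
                   C          L
  Initial      1.141   0.001829
  Change  -2.0170e-04 4.0339e-04
  Equil        1.141   0.002232
  solve Keq expr → x = 2.0170e-04; check Q = 4.3690e-06

Direction: forward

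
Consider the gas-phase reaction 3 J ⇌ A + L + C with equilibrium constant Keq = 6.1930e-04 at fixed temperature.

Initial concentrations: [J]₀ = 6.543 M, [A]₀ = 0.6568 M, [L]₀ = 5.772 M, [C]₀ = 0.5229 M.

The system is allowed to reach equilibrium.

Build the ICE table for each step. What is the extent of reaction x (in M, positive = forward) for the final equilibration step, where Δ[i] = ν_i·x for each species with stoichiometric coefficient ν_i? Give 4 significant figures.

Q₀ = 0.007077 vs Keq = 6.1930e-04 ⇒ Q>K, reverse
Step 1:
                    J           A           L           C
  Initial       6.543      0.6568       5.772      0.5229
  Change        1.067     -0.3556     -0.3556     -0.3556
  Equil          7.61      0.3012       5.416      0.1673
  solve Keq expr → x = -0.3556; check Q = 6.1930e-04

x = -0.3556 M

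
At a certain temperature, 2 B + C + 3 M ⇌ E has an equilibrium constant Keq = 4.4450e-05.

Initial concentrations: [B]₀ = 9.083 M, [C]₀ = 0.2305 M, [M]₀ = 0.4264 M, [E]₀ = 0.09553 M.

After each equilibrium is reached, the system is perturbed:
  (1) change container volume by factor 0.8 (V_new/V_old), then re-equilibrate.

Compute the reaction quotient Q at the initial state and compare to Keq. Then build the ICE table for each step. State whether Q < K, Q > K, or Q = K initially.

Q₀ = 0.0648; Q > K (proceeds reverse)

Q₀ = 0.0648 vs Keq = 4.4450e-05 ⇒ Q>K, reverse
Step 1:
                    B           C           M           E
  I             9.083      0.2305      0.4264     0.09553
  C            0.1902     0.09508      0.2852    -0.09508
  E             9.273      0.3256      0.7116  4.4851e-04
  solve Keq expr → x = -0.09508; check Q = 4.4450e-05
Then change container volume by factor 0.8 (V_new/V_old).
Step 2:
                    B           C           M           E
  I             11.59       0.407      0.8896  5.6064e-04
  C         -0.002251   -0.001126   -0.003377    0.001126
  E             11.59      0.4059      0.8862    0.001686
  solve Keq expr → x = 0.001126; check Q = 4.4450e-05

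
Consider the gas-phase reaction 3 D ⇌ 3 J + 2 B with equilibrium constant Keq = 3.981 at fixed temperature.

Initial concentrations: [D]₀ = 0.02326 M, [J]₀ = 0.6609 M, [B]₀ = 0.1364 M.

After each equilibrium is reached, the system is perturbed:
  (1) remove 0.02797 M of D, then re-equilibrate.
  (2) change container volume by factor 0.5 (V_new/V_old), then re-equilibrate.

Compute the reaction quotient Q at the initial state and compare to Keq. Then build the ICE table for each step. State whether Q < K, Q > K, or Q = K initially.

Q₀ = 426.8; Q > K (proceeds reverse)

Q₀ = 426.8 vs Keq = 3.981 ⇒ Q>K, reverse
Step 1:
                    D           J           B
  I           0.02326      0.6609      0.1364
  C           0.05764    -0.05764    -0.03842
  E            0.0809      0.6033     0.09798
  solve Keq expr → x = -0.01921; check Q = 3.981
Then remove 0.02797 M of D.
Step 2:
                    D           J           B
  I           0.05293      0.6033     0.09798
  C           0.01868    -0.01868    -0.01245
  E            0.0716      0.5846     0.08553
  solve Keq expr → x = -0.006225; check Q = 3.981
Then change container volume by factor 0.5 (V_new/V_old).
Step 3:
                    D           J           B
  I            0.1432       1.169      0.1711
  C           0.04725    -0.04725     -0.0315
  E            0.1905       1.122      0.1396
  solve Keq expr → x = -0.01575; check Q = 3.981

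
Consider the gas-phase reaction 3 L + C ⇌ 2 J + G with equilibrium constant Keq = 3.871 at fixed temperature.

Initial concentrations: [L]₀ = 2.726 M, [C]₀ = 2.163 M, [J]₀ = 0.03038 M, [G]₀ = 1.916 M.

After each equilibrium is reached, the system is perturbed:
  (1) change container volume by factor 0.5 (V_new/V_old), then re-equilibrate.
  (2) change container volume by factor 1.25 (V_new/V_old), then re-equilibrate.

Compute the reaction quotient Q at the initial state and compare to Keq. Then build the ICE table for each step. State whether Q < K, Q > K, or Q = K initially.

Q₀ = 4.0359e-05 vs Keq = 3.871 ⇒ Q<K, forward
Step 1:
                    L           C           J           G
  Initial       2.726       2.163     0.03038       1.916
  Change       -1.849     -0.6163       1.233      0.6163
  Equil        0.8771       1.547       1.263       2.532
  solve Keq expr → x = 0.6163; check Q = 3.871
Then change container volume by factor 0.5 (V_new/V_old).
Step 2:
                    L           C           J           G
  Initial       1.754       3.093       2.526       5.065
  Change      -0.2726    -0.09086      0.1817     0.09086
  Equil         1.482       3.003       2.708       5.155
  solve Keq expr → x = 0.09086; check Q = 3.871
Then change container volume by factor 1.25 (V_new/V_old).
Step 3:
                    L           C           J           G
  Initial       1.185       2.402       2.166       4.124
  Change      0.06756     0.02252    -0.04504    -0.02252
  Equil         1.253       2.425       2.121       4.102
  solve Keq expr → x = -0.02252; check Q = 3.871

Q₀ = 4.0359e-05; Q < K (proceeds forward)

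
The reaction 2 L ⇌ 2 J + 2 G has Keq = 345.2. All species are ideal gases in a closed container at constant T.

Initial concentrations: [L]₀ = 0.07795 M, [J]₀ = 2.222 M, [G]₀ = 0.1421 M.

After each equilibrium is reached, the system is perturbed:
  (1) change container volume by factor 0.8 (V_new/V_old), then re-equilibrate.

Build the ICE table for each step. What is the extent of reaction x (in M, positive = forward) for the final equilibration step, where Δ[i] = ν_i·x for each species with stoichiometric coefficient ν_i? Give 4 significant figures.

Q₀ = 16.41 vs Keq = 345.2 ⇒ Q<K, forward
Step 1:
                   L          J          G
  init       0.07795      2.222     0.1421
  Δ         -0.05394    0.05394    0.05394
  eq         0.02401      2.276      0.196
  solve Keq expr → x = 0.02697; check Q = 345.2
Then change container volume by factor 0.8 (V_new/V_old).
Step 2:
                   L          J          G
  init       0.03002      2.845      0.245
  Δ         0.006436  -0.006436  -0.006436
  eq         0.03645      2.838     0.2386
  solve Keq expr → x = -0.003218; check Q = 345.2

x = -0.003218 M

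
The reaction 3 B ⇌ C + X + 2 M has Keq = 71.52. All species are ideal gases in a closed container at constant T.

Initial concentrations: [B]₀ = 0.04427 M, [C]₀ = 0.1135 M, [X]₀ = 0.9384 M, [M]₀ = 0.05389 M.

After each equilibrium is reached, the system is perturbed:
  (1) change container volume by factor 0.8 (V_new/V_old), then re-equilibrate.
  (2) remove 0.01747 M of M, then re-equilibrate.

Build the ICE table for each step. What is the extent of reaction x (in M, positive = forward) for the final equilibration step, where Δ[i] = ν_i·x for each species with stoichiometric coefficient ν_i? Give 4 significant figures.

Q₀ = 3.565 vs Keq = 71.52 ⇒ Q<K, forward
Step 1:
                    B           C           X           M
  I           0.04427      0.1135      0.9384     0.05389
  C          -0.02434    0.008114    0.008114     0.01623
  E           0.01993      0.1216      0.9465     0.07012
  solve Keq expr → x = 0.008114; check Q = 71.52
Then change container volume by factor 0.8 (V_new/V_old).
Step 2:
                    B           C           X           M
  I           0.02491       0.152       1.183     0.08765
  C          0.001661 -5.5351e-04 -5.5351e-04   -0.001107
  E           0.02657      0.1515       1.183     0.08654
  solve Keq expr → x = -5.5351e-04; check Q = 71.52
Then remove 0.01747 M of M.
Step 3:
                    B           C           X           M
  I           0.02657      0.1515       1.183     0.06907
  C         -0.003181     0.00106     0.00106    0.002121
  E           0.02339      0.1525       1.184     0.07119
  solve Keq expr → x = 0.00106; check Q = 71.52

x = 0.00106 M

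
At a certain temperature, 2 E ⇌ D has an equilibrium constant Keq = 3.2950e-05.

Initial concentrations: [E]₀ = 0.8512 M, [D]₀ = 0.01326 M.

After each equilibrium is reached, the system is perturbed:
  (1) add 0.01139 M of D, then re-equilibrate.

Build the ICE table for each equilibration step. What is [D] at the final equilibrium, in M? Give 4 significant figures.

Q₀ = 0.0183 vs Keq = 3.2950e-05 ⇒ Q>K, reverse
Step 1:
                   E          D
  Initial     0.8512    0.01326
  Change     0.02647   -0.01323
  Equil       0.8777 2.5381e-05
  solve Keq expr → x = -0.01323; check Q = 3.2950e-05
Then add 0.01139 M of D.
Step 2:
                   E          D
  Initial     0.8777    0.01142
  Change     0.02278   -0.01139
  Equil       0.9004 2.6716e-05
  solve Keq expr → x = -0.01139; check Q = 3.2950e-05

[D]_eq = 2.6716e-05 M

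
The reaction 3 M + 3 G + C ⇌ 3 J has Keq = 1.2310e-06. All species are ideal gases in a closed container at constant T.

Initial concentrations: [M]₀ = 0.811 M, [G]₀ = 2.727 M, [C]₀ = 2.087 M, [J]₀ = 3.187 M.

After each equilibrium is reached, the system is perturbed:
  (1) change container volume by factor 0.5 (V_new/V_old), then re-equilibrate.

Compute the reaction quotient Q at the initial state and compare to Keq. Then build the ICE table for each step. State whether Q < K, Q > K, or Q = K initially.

Q₀ = 1.434; Q > K (proceeds reverse)

Q₀ = 1.434 vs Keq = 1.2310e-06 ⇒ Q>K, reverse
Step 1:
                  M         G         C         J
  init        0.811     2.727     2.087     3.187
  Δ           2.867     2.867    0.9558    -2.867
  eq          3.678     5.594     3.043    0.3196
  solve Keq expr → x = -0.9558; check Q = 1.2310e-06
Then change container volume by factor 0.5 (V_new/V_old).
Step 2:
                  M         G         C         J
  init        7.357     11.19     6.086    0.6392
  Δ         -0.7069   -0.7069   -0.2356    0.7069
  eq           6.65     10.48      5.85     1.346
  solve Keq expr → x = 0.2356; check Q = 1.2310e-06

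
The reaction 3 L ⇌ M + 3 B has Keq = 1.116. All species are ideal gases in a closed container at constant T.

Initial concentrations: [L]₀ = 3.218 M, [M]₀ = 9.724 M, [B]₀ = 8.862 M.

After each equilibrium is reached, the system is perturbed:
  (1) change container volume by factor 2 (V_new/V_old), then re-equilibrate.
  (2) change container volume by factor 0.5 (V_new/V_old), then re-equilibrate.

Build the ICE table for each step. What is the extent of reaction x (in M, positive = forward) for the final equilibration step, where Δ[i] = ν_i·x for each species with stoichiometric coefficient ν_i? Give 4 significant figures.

x = -0.2078 M

Q₀ = 203.1 vs Keq = 1.116 ⇒ Q>K, reverse
Step 1:
                  L         M         B
  init        3.218     9.724     8.862
  Δ           4.752    -1.584    -4.752
  eq           7.97      8.14      4.11
  solve Keq expr → x = -1.584; check Q = 1.116
Then change container volume by factor 2 (V_new/V_old).
Step 2:
                  L         M         B
  init        3.985      4.07     2.055
  Δ         -0.3117    0.1039    0.3117
  eq          3.673     4.174     2.367
  solve Keq expr → x = 0.1039; check Q = 1.116
Then change container volume by factor 0.5 (V_new/V_old).
Step 3:
                  L         M         B
  init        7.347     8.348     4.733
  Δ          0.6233   -0.2078   -0.6233
  eq           7.97      8.14      4.11
  solve Keq expr → x = -0.2078; check Q = 1.116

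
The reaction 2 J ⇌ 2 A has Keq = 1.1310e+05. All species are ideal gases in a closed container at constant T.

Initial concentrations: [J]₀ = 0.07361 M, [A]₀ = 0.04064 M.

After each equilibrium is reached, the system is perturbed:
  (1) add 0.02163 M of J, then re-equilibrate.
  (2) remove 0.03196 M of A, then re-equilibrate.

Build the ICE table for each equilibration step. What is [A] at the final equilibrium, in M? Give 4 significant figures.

Q₀ = 0.3048 vs Keq = 1.1310e+05 ⇒ Q<K, forward
Step 1:
                    J           A
  init        0.07361     0.04064
  Δ          -0.07327     0.07327
  eq       3.3872e-04      0.1139
  solve Keq expr → x = 0.03664; check Q = 1.1310e+05
Then add 0.02163 M of J.
Step 2:
                    J           A
  init        0.02197      0.1139
  Δ          -0.02157     0.02157
  eq       4.0284e-04      0.1355
  solve Keq expr → x = 0.01078; check Q = 1.1310e+05
Then remove 0.03196 M of A.
Step 3:
                    J           A
  init     4.0284e-04      0.1035
  Δ       -9.4751e-05  9.4751e-05
  eq       3.0809e-04      0.1036
  solve Keq expr → x = 4.7376e-05; check Q = 1.1310e+05

[A]_eq = 0.1036 M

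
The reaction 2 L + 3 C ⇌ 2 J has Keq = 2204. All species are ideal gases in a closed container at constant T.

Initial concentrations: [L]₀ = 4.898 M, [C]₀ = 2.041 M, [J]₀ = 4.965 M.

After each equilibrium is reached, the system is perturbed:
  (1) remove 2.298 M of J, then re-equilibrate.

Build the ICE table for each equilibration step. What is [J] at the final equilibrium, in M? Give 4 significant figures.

Q₀ = 0.1209 vs Keq = 2204 ⇒ Q<K, forward
Step 1:
                  L         C         J
  Initial     4.898     2.041     4.965
  Change     -1.287     -1.93     1.287
  Equil       3.611    0.1108     6.252
  solve Keq expr → x = 0.6434; check Q = 2204
Then remove 2.298 M of J.
Step 2:
                  L         C         J
  Initial     3.611    0.1108     3.954
  Change   -0.01907  -0.02861   0.01907
  Equil       3.592   0.08218     3.973
  solve Keq expr → x = 0.009537; check Q = 2204

[J]_eq = 3.973 M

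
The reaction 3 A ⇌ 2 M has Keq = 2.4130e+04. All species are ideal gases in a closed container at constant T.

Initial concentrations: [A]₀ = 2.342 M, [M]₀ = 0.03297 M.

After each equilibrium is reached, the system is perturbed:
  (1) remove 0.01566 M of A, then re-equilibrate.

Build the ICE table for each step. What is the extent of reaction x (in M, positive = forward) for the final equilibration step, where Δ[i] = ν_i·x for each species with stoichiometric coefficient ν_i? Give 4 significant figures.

x = -0.005152 M

Q₀ = 8.4621e-05 vs Keq = 2.4130e+04 ⇒ Q<K, forward
Step 1:
                  A         M
  Initial     2.342   0.03297
  Change     -2.295      1.53
  Equil     0.04661     1.563
  solve Keq expr → x = 0.7651; check Q = 2.4130e+04
Then remove 0.01566 M of A.
Step 2:
                  A         M
  Initial   0.03095     1.563
  Change    0.01545   -0.0103
  Equil     0.04641     1.553
  solve Keq expr → x = -0.005152; check Q = 2.4130e+04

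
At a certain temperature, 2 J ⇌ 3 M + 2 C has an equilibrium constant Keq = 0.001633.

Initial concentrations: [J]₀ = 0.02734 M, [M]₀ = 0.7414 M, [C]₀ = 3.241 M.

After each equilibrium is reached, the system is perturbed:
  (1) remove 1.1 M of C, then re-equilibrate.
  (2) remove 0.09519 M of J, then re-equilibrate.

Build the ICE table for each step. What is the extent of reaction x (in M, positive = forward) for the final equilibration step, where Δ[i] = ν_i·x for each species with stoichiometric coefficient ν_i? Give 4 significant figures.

Q₀ = 5727 vs Keq = 0.001633 ⇒ Q>K, reverse
Step 1:
                   J          M          C
  init       0.02734     0.7414      3.241
  Δ           0.4693     -0.704    -0.4693
  eq          0.4967    0.03743      2.772
  solve Keq expr → x = -0.2347; check Q = 0.001633
Then remove 1.1 M of C.
Step 2:
                   J          M          C
  init        0.4967    0.03743      1.672
  Δ        -0.009429    0.01414   0.009429
  eq          0.4872    0.05157      1.681
  solve Keq expr → x = 0.004715; check Q = 0.001633
Then remove 0.09519 M of J.
Step 3:
                   J          M          C
  init         0.392    0.05157      1.681
  Δ         0.004366  -0.006549  -0.004366
  eq          0.3964    0.04502      1.677
  solve Keq expr → x = -0.002183; check Q = 0.001633

x = -0.002183 M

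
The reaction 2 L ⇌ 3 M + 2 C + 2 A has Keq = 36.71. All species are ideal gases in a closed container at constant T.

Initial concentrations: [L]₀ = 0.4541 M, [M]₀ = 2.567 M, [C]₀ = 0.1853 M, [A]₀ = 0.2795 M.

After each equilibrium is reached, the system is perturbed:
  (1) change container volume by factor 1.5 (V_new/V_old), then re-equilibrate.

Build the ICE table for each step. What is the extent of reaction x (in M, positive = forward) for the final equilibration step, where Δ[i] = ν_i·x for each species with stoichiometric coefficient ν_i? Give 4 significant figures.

Q₀ = 0.22 vs Keq = 36.71 ⇒ Q<K, forward
Step 1:
                  L         M         C         A
  I          0.4541     2.567    0.1853    0.2795
  C         -0.2562    0.3843    0.2562    0.2562
  E          0.1979     2.951    0.4415    0.5357
  solve Keq expr → x = 0.1281; check Q = 36.71
Then change container volume by factor 1.5 (V_new/V_old).
Step 2:
                  L         M         C         A
  I          0.1319     1.968    0.2943    0.3571
  C        -0.05996   0.08994   0.05996   0.05996
  E         0.07198     2.057    0.3543    0.4171
  solve Keq expr → x = 0.02998; check Q = 36.71

x = 0.02998 M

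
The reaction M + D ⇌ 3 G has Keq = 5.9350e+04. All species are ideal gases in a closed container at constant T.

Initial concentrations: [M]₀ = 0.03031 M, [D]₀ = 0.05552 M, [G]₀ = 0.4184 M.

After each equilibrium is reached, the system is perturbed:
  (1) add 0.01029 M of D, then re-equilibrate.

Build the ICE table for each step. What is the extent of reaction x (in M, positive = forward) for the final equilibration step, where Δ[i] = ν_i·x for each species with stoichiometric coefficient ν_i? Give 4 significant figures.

Q₀ = 43.53 vs Keq = 5.9350e+04 ⇒ Q<K, forward
Step 1:
                    M           D           G
  I           0.03031     0.05552      0.4184
  C          -0.03022    -0.03022     0.09067
  E        8.7866e-05      0.0253      0.5091
  solve Keq expr → x = 0.03022; check Q = 5.9350e+04
Then add 0.01029 M of D.
Step 2:
                    M           D           G
  I        8.7866e-05     0.03559      0.5091
  C       -2.5333e-05 -2.5333e-05  7.6000e-05
  E        6.2532e-05     0.03556      0.5091
  solve Keq expr → x = 2.5333e-05; check Q = 5.9350e+04

x = 2.5333e-05 M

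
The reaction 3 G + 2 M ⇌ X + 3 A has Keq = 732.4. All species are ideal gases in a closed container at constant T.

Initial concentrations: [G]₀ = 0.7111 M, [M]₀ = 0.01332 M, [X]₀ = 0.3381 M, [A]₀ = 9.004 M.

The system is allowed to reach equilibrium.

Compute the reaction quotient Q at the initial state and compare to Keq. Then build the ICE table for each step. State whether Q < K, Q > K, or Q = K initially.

Q₀ = 3.8686e+06 vs Keq = 732.4 ⇒ Q>K, reverse
Step 1:
                    G           M           X           A
  I            0.7111     0.01332      0.3381       9.004
  C             0.455      0.3034     -0.1517      -0.455
  E             1.166      0.3167      0.1864       8.549
  solve Keq expr → x = -0.1517; check Q = 732.4

Q₀ = 3.8686e+06; Q > K (proceeds reverse)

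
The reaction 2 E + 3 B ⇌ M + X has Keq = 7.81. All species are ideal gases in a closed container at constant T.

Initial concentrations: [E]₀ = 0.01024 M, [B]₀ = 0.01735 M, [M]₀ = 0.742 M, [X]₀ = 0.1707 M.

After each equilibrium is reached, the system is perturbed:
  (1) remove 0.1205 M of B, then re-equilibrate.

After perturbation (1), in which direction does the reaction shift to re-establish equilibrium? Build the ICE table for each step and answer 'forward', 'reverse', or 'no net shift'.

Q₀ = 2.3128e+08 vs Keq = 7.81 ⇒ Q>K, reverse
Step 1:
                   E          B          M          X
  I          0.01024    0.01735      0.742     0.1707
  C           0.2459     0.3689     -0.123     -0.123
  E           0.2562     0.3863      0.619    0.04773
  solve Keq expr → x = -0.123; check Q = 7.81
Then remove 0.1205 M of B.
Step 2:
                   E          B          M          X
  I           0.2562     0.2658      0.619    0.04773
  C          0.03077    0.04616   -0.01539   -0.01539
  E            0.287     0.3119     0.6036    0.03234
  solve Keq expr → x = -0.01539; check Q = 7.81

Direction: reverse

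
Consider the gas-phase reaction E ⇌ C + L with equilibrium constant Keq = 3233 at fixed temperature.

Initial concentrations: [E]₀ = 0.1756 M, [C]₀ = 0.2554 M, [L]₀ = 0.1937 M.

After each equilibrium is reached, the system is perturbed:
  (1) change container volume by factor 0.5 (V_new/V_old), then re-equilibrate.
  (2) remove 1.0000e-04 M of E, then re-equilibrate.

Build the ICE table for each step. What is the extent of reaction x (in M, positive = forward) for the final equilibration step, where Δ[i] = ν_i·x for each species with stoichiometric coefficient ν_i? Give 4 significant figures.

x = -9.9951e-05 M

Q₀ = 0.2817 vs Keq = 3233 ⇒ Q<K, forward
Step 1:
                  E         C         L
  I          0.1756    0.2554    0.1937
  C         -0.1756    0.1756    0.1756
  E       4.9220e-05     0.431    0.3693
  solve Keq expr → x = 0.1756; check Q = 3233
Then change container volume by factor 0.5 (V_new/V_old).
Step 2:
                  E         C         L
  I       9.8440e-05    0.8619    0.7385
  C       9.8392e-05 -9.8392e-05 -9.8392e-05
  E       1.9683e-04    0.8618    0.7384
  solve Keq expr → x = -9.8392e-05; check Q = 3233
Then remove 1.0000e-04 M of E.
Step 3:
                  E         C         L
  I       9.6832e-05    0.8618    0.7384
  C       9.9951e-05 -9.9951e-05 -9.9951e-05
  E       1.9678e-04    0.8617    0.7383
  solve Keq expr → x = -9.9951e-05; check Q = 3233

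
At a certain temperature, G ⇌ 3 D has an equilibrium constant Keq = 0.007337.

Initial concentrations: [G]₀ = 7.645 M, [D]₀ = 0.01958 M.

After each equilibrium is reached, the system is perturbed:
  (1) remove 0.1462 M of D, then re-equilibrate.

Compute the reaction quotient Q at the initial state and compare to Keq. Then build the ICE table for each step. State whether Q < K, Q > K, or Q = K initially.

Q₀ = 9.8188e-07 vs Keq = 0.007337 ⇒ Q<K, forward
Step 1:
                    G           D
  init          7.645     0.01958
  Δ           -0.1204      0.3612
  eq            7.525      0.3808
  solve Keq expr → x = 0.1204; check Q = 0.007337
Then remove 0.1462 M of D.
Step 2:
                    G           D
  init          7.525      0.2346
  Δ          -0.04846      0.1454
  eq            7.476        0.38
  solve Keq expr → x = 0.04846; check Q = 0.007337

Q₀ = 9.8188e-07; Q < K (proceeds forward)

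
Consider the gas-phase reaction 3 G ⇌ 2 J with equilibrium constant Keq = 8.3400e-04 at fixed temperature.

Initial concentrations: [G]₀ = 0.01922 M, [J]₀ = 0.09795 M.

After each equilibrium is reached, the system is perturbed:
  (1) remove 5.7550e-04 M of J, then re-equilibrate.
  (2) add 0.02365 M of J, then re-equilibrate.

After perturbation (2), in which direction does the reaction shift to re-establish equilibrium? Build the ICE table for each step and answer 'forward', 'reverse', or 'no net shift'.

Q₀ = 1351 vs Keq = 8.3400e-04 ⇒ Q>K, reverse
Step 1:
                   G          J
  Initial    0.01922    0.09795
  Change      0.1441   -0.09604
  Equil       0.1633   0.001906
  solve Keq expr → x = -0.04802; check Q = 8.3400e-04
Then remove 5.7550e-04 M of J.
Step 2:
                   G          J
  Initial     0.1633    0.00133
  Change  -8.4119e-04 5.6079e-04
  Equil       0.1624   0.001891
  solve Keq expr → x = 2.8040e-04; check Q = 8.3400e-04
Then add 0.02365 M of J.
Step 3:
                   G          J
  Initial     0.1624    0.02554
  Change     0.03452   -0.02302
  Equil        0.197   0.002525
  solve Keq expr → x = -0.01151; check Q = 8.3400e-04

Direction: reverse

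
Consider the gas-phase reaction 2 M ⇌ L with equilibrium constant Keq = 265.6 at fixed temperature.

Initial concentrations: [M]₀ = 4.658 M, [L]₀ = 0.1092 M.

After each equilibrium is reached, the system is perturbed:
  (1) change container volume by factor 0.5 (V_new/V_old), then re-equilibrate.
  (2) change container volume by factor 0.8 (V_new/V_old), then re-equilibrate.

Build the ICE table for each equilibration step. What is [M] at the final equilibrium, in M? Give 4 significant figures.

Q₀ = 0.005033 vs Keq = 265.6 ⇒ Q<K, forward
Step 1:
                    M           L
  Initial       4.658      0.1092
  Change       -4.563       2.282
  Equil       0.09488       2.391
  solve Keq expr → x = 2.282; check Q = 265.6
Then change container volume by factor 0.5 (V_new/V_old).
Step 2:
                    M           L
  Initial      0.1898       4.782
  Change     -0.05519      0.0276
  Equil        0.1346       4.809
  solve Keq expr → x = 0.0276; check Q = 265.6
Then change container volume by factor 0.8 (V_new/V_old).
Step 3:
                    M           L
  Initial      0.1682       6.011
  Change     -0.01765    0.008824
  Equil        0.1506        6.02
  solve Keq expr → x = 0.008824; check Q = 265.6

[M]_eq = 0.1506 M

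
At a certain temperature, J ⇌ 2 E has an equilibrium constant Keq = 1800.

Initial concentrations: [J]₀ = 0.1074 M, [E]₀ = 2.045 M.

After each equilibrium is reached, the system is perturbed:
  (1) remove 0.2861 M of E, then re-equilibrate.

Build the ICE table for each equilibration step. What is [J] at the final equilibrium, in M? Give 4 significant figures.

Q₀ = 38.94 vs Keq = 1800 ⇒ Q<K, forward
Step 1:
                   J          E
  init        0.1074      2.045
  Δ          -0.1046     0.2092
  eq        0.002823      2.254
  solve Keq expr → x = 0.1046; check Q = 1800
Then remove 0.2861 M of E.
Step 2:
                   J          E
  init      0.002823      1.968
  Δ       -6.6817e-04   0.001336
  eq        0.002155      1.969
  solve Keq expr → x = 6.6817e-04; check Q = 1800

[J]_eq = 0.002155 M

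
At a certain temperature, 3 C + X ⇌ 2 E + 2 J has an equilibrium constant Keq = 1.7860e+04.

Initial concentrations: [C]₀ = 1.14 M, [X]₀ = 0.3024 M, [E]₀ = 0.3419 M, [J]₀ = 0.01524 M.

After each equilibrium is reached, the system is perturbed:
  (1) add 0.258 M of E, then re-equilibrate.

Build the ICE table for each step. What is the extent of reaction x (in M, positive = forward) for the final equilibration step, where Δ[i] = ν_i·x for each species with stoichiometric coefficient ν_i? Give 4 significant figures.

Q₀ = 6.0600e-05 vs Keq = 1.7860e+04 ⇒ Q<K, forward
Step 1:
                   C          X          E          J
  I             1.14     0.3024     0.3419    0.01524
  C          -0.9029     -0.301     0.6019     0.6019
  E           0.2371   0.001426     0.9438     0.6172
  solve Keq expr → x = 0.301; check Q = 1.7860e+04
Then add 0.258 M of E.
Step 2:
                   C          X          E          J
  I           0.2371   0.001426      1.202     0.6172
  C         0.002399 7.9973e-04  -0.001599  -0.001599
  E           0.2395   0.002226        1.2     0.6156
  solve Keq expr → x = -7.9973e-04; check Q = 1.7860e+04

x = -7.9973e-04 M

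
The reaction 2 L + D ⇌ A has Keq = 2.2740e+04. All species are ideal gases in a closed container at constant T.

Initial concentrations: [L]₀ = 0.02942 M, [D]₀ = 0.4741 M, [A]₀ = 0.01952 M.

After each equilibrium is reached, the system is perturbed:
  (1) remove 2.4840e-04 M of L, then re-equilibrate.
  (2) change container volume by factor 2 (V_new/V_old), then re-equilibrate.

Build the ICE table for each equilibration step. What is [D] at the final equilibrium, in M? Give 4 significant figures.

Q₀ = 47.57 vs Keq = 2.2740e+04 ⇒ Q<K, forward
Step 1:
                   L          D          A
  init       0.02942     0.4741    0.01952
  Δ         -0.02764   -0.01382    0.01382
  eq        0.001785     0.4603    0.03334
  solve Keq expr → x = 0.01382; check Q = 2.2740e+04
Then remove 2.4840e-04 M of L.
Step 2:
                   L          D          A
  init      0.001536     0.4603    0.03334
  Δ       2.4488e-04 1.2244e-04 -1.2244e-04
  eq        0.001781     0.4604    0.03322
  solve Keq expr → x = -1.2244e-04; check Q = 2.2740e+04
Then change container volume by factor 2 (V_new/V_old).
Step 3:
                   L          D          A
  init    8.9058e-04     0.2302    0.01661
  Δ       8.6557e-04 4.3278e-04 -4.3278e-04
  eq        0.001756     0.2306    0.01617
  solve Keq expr → x = -4.3278e-04; check Q = 2.2740e+04

[D]_eq = 0.2306 M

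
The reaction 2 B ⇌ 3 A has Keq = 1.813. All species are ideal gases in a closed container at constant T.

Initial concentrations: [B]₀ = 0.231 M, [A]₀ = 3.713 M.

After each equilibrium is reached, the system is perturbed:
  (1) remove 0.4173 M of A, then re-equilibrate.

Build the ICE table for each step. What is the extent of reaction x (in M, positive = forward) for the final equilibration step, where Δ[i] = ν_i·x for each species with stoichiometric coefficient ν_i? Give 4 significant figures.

Q₀ = 959.3 vs Keq = 1.813 ⇒ Q>K, reverse
Step 1:
                  B         A
  init        0.231     3.713
  Δ           1.365    -2.048
  eq          1.596     1.665
  solve Keq expr → x = -0.6825; check Q = 1.813
Then remove 0.4173 M of A.
Step 2:
                  B         A
  init        1.596     1.248
  Δ         -0.1888    0.2832
  eq          1.407     1.531
  solve Keq expr → x = 0.09441; check Q = 1.813

x = 0.09441 M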